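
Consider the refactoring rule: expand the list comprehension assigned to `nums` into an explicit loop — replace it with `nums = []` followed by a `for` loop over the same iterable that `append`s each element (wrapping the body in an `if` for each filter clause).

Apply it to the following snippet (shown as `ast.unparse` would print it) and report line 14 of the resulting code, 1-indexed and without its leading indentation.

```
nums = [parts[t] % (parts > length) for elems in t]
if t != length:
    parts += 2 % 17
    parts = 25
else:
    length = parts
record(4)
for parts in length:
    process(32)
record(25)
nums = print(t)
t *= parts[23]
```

t *= parts[23]

Transformed code:
nums = []
for elems in t:
    nums.append(parts[t] % (parts > length))
if t != length:
    parts += 2 % 17
    parts = 25
else:
    length = parts
record(4)
for parts in length:
    process(32)
record(25)
nums = print(t)
t *= parts[23]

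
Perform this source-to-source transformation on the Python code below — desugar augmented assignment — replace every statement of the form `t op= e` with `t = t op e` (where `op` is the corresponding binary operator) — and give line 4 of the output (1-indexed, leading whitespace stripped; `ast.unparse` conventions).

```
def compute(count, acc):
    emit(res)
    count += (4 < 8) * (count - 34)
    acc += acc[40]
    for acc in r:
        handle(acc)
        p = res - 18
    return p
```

Transformed code:
def compute(count, acc):
    emit(res)
    count = count + (4 < 8) * (count - 34)
    acc = acc + acc[40]
    for acc in r:
        handle(acc)
        p = res - 18
    return p

acc = acc + acc[40]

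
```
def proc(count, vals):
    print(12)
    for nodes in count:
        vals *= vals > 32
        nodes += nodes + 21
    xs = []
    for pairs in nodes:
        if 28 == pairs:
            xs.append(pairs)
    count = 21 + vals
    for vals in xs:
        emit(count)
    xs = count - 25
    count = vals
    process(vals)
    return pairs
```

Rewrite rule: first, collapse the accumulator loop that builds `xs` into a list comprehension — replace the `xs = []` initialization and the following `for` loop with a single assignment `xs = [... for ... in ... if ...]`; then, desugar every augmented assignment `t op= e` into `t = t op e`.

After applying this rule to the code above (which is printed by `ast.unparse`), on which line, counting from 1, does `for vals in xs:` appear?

8

Transformed code:
def proc(count, vals):
    print(12)
    for nodes in count:
        vals = vals * (vals > 32)
        nodes = nodes + (nodes + 21)
    xs = [pairs for pairs in nodes if 28 == pairs]
    count = 21 + vals
    for vals in xs:
        emit(count)
    xs = count - 25
    count = vals
    process(vals)
    return pairs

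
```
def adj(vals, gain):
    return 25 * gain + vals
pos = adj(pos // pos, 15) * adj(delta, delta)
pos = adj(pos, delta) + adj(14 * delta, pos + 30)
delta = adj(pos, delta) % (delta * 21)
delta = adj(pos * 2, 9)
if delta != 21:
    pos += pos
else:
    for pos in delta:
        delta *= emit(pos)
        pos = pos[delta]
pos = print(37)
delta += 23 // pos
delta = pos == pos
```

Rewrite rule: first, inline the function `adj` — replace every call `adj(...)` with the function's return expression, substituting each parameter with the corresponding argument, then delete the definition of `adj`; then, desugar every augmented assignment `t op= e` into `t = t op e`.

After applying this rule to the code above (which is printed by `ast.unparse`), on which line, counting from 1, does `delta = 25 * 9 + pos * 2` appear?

4

Transformed code:
pos = (25 * 15 + pos // pos) * (25 * delta + delta)
pos = 25 * delta + pos + (25 * (pos + 30) + 14 * delta)
delta = (25 * delta + pos) % (delta * 21)
delta = 25 * 9 + pos * 2
if delta != 21:
    pos = pos + pos
else:
    for pos in delta:
        delta = delta * emit(pos)
        pos = pos[delta]
pos = print(37)
delta = delta + 23 // pos
delta = pos == pos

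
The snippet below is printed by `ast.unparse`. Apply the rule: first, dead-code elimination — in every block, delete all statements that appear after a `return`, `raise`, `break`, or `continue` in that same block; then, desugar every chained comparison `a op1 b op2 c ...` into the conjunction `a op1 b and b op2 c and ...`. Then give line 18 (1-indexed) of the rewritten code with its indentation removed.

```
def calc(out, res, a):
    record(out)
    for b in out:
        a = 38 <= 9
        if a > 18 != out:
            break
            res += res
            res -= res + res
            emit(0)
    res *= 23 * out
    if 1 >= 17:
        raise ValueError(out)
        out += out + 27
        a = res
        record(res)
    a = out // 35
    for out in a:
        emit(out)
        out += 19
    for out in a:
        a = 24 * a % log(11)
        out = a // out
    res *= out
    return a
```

return a

Transformed code:
def calc(out, res, a):
    record(out)
    for b in out:
        a = 38 <= 9
        if a > 18 and 18 != out:
            break
    res *= 23 * out
    if 1 >= 17:
        raise ValueError(out)
    a = out // 35
    for out in a:
        emit(out)
        out += 19
    for out in a:
        a = 24 * a % log(11)
        out = a // out
    res *= out
    return a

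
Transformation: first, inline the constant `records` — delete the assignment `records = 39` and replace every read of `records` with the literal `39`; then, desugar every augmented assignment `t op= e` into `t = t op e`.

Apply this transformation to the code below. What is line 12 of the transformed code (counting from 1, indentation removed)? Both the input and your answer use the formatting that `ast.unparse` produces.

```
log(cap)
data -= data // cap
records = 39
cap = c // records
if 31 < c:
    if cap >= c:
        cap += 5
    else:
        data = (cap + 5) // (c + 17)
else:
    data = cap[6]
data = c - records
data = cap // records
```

Transformed code:
log(cap)
data = data - data // cap
cap = c // 39
if 31 < c:
    if cap >= c:
        cap = cap + 5
    else:
        data = (cap + 5) // (c + 17)
else:
    data = cap[6]
data = c - 39
data = cap // 39

data = cap // 39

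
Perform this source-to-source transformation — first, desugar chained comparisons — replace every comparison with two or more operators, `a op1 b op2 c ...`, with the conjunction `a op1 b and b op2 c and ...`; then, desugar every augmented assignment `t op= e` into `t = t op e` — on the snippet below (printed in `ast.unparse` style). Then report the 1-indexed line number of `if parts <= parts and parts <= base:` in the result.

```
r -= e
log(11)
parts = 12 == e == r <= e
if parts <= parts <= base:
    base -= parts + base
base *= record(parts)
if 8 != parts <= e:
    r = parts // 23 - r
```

Transformed code:
r = r - e
log(11)
parts = 12 == e and e == r and (r <= e)
if parts <= parts and parts <= base:
    base = base - (parts + base)
base = base * record(parts)
if 8 != parts and parts <= e:
    r = parts // 23 - r

4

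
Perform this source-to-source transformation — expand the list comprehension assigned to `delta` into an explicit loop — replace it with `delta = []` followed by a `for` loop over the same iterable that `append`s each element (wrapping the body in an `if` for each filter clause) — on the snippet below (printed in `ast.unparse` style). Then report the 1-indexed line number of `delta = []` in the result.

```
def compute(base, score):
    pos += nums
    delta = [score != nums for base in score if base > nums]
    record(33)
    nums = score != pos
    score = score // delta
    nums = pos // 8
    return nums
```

Transformed code:
def compute(base, score):
    pos += nums
    delta = []
    for base in score:
        if base > nums:
            delta.append(score != nums)
    record(33)
    nums = score != pos
    score = score // delta
    nums = pos // 8
    return nums

3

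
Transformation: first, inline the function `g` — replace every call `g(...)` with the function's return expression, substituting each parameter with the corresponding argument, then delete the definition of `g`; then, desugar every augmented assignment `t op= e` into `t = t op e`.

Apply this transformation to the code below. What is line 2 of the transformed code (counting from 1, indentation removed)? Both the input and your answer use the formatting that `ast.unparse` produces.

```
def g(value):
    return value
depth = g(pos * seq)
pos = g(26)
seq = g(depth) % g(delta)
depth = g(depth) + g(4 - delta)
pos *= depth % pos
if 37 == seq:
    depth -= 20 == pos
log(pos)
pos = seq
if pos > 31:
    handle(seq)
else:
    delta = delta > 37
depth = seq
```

Transformed code:
depth = pos * seq
pos = 26
seq = depth % delta
depth = depth + (4 - delta)
pos = pos * (depth % pos)
if 37 == seq:
    depth = depth - (20 == pos)
log(pos)
pos = seq
if pos > 31:
    handle(seq)
else:
    delta = delta > 37
depth = seq

pos = 26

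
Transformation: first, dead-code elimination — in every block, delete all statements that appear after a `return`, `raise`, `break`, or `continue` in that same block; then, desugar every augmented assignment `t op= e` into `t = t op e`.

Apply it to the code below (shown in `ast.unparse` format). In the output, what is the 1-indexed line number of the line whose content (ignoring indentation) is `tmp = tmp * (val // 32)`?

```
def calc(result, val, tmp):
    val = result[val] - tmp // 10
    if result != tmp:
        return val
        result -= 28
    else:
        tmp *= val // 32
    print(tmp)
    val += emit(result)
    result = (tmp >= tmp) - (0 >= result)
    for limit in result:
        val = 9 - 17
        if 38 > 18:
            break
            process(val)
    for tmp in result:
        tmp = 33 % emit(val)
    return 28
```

6

Transformed code:
def calc(result, val, tmp):
    val = result[val] - tmp // 10
    if result != tmp:
        return val
    else:
        tmp = tmp * (val // 32)
    print(tmp)
    val = val + emit(result)
    result = (tmp >= tmp) - (0 >= result)
    for limit in result:
        val = 9 - 17
        if 38 > 18:
            break
    for tmp in result:
        tmp = 33 % emit(val)
    return 28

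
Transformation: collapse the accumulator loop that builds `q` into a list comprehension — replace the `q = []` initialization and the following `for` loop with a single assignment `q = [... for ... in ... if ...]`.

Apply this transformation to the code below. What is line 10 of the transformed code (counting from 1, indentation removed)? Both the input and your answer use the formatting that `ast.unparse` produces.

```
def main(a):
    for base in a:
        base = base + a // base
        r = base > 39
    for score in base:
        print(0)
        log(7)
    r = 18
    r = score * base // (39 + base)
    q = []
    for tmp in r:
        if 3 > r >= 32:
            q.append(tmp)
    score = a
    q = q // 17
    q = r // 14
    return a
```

q = [tmp for tmp in r if 3 > r >= 32]

Transformed code:
def main(a):
    for base in a:
        base = base + a // base
        r = base > 39
    for score in base:
        print(0)
        log(7)
    r = 18
    r = score * base // (39 + base)
    q = [tmp for tmp in r if 3 > r >= 32]
    score = a
    q = q // 17
    q = r // 14
    return a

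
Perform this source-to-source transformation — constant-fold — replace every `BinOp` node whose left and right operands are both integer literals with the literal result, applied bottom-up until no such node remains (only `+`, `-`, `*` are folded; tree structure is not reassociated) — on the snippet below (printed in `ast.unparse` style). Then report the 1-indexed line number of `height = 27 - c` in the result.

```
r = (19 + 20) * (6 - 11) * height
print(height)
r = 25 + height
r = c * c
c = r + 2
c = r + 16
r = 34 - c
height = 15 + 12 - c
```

Transformed code:
r = -195 * height
print(height)
r = 25 + height
r = c * c
c = r + 2
c = r + 16
r = 34 - c
height = 27 - c

8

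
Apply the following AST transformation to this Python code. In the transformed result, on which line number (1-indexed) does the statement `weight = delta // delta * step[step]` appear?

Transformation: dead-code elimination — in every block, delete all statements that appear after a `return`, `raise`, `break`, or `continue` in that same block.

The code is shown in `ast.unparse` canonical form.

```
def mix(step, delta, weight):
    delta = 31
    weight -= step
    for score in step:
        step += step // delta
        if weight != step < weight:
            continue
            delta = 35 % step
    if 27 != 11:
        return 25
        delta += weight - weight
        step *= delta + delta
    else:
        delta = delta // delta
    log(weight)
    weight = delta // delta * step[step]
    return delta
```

Transformed code:
def mix(step, delta, weight):
    delta = 31
    weight -= step
    for score in step:
        step += step // delta
        if weight != step < weight:
            continue
    if 27 != 11:
        return 25
    else:
        delta = delta // delta
    log(weight)
    weight = delta // delta * step[step]
    return delta

13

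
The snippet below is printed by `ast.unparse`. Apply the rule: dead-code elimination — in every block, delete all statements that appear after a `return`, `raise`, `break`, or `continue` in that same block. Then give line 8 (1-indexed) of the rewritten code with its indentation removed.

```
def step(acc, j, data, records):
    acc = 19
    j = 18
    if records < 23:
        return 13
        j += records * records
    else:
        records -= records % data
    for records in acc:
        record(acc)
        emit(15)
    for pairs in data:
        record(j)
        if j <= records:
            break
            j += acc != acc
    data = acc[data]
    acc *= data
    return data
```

Transformed code:
def step(acc, j, data, records):
    acc = 19
    j = 18
    if records < 23:
        return 13
    else:
        records -= records % data
    for records in acc:
        record(acc)
        emit(15)
    for pairs in data:
        record(j)
        if j <= records:
            break
    data = acc[data]
    acc *= data
    return data

for records in acc:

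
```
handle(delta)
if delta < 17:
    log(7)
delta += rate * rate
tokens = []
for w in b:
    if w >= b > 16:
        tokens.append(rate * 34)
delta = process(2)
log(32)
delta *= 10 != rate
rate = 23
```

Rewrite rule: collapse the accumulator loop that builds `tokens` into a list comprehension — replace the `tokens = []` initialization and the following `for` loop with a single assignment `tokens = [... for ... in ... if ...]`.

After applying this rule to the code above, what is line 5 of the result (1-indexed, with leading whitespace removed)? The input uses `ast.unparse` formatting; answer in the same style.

Transformed code:
handle(delta)
if delta < 17:
    log(7)
delta += rate * rate
tokens = [rate * 34 for w in b if w >= b > 16]
delta = process(2)
log(32)
delta *= 10 != rate
rate = 23

tokens = [rate * 34 for w in b if w >= b > 16]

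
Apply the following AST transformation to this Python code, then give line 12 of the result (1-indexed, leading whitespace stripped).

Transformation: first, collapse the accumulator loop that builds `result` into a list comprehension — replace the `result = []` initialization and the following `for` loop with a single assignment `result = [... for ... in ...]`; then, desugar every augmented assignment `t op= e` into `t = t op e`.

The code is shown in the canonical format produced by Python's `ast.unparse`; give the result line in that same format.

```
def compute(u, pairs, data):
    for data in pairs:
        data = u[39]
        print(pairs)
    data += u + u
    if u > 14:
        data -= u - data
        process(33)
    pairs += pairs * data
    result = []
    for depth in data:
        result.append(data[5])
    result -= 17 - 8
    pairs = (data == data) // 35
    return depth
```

Transformed code:
def compute(u, pairs, data):
    for data in pairs:
        data = u[39]
        print(pairs)
    data = data + (u + u)
    if u > 14:
        data = data - (u - data)
        process(33)
    pairs = pairs + pairs * data
    result = [data[5] for depth in data]
    result = result - (17 - 8)
    pairs = (data == data) // 35
    return depth

pairs = (data == data) // 35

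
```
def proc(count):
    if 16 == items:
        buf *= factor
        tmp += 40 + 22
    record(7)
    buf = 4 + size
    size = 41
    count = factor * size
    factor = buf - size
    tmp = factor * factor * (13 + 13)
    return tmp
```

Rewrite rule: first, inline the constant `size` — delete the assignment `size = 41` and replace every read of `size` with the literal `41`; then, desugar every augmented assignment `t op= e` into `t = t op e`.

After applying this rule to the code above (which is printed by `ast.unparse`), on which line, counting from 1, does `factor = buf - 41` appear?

Transformed code:
def proc(count):
    if 16 == items:
        buf = buf * factor
        tmp = tmp + (40 + 22)
    record(7)
    buf = 4 + 41
    count = factor * 41
    factor = buf - 41
    tmp = factor * factor * (13 + 13)
    return tmp

8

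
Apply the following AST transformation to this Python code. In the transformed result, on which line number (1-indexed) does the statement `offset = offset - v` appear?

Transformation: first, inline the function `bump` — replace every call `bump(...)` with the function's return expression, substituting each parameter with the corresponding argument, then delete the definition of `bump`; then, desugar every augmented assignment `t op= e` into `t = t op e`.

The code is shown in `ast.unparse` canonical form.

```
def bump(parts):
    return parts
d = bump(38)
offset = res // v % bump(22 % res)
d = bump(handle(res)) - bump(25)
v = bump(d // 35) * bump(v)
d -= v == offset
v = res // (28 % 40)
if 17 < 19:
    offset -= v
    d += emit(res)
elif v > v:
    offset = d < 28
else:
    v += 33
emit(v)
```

Transformed code:
d = 38
offset = res // v % (22 % res)
d = handle(res) - 25
v = d // 35 * v
d = d - (v == offset)
v = res // (28 % 40)
if 17 < 19:
    offset = offset - v
    d = d + emit(res)
elif v > v:
    offset = d < 28
else:
    v = v + 33
emit(v)

8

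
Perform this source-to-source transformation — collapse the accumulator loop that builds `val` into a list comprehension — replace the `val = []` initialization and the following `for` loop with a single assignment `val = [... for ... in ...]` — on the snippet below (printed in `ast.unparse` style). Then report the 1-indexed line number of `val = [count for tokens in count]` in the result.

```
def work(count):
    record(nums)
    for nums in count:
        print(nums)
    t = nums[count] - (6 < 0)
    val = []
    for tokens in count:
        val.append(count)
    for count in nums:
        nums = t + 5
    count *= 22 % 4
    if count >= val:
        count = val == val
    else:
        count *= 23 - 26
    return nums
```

Transformed code:
def work(count):
    record(nums)
    for nums in count:
        print(nums)
    t = nums[count] - (6 < 0)
    val = [count for tokens in count]
    for count in nums:
        nums = t + 5
    count *= 22 % 4
    if count >= val:
        count = val == val
    else:
        count *= 23 - 26
    return nums

6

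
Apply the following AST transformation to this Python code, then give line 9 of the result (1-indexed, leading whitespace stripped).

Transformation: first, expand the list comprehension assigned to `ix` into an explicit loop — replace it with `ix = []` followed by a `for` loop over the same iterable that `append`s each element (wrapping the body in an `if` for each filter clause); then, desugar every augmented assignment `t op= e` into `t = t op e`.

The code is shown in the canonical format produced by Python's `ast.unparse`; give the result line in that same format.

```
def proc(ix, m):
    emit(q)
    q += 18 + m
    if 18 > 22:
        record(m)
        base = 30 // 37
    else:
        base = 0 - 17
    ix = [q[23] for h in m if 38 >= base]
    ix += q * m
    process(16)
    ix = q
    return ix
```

ix = []

Transformed code:
def proc(ix, m):
    emit(q)
    q = q + (18 + m)
    if 18 > 22:
        record(m)
        base = 30 // 37
    else:
        base = 0 - 17
    ix = []
    for h in m:
        if 38 >= base:
            ix.append(q[23])
    ix = ix + q * m
    process(16)
    ix = q
    return ix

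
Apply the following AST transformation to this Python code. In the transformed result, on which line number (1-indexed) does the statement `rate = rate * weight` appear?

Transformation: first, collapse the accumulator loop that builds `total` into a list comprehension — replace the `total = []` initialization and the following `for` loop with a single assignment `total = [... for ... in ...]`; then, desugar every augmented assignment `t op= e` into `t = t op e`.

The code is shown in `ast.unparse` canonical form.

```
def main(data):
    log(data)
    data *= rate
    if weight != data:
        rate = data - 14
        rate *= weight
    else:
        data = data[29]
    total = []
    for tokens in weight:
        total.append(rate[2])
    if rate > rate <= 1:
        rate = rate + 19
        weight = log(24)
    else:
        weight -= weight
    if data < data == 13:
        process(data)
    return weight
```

Transformed code:
def main(data):
    log(data)
    data = data * rate
    if weight != data:
        rate = data - 14
        rate = rate * weight
    else:
        data = data[29]
    total = [rate[2] for tokens in weight]
    if rate > rate <= 1:
        rate = rate + 19
        weight = log(24)
    else:
        weight = weight - weight
    if data < data == 13:
        process(data)
    return weight

6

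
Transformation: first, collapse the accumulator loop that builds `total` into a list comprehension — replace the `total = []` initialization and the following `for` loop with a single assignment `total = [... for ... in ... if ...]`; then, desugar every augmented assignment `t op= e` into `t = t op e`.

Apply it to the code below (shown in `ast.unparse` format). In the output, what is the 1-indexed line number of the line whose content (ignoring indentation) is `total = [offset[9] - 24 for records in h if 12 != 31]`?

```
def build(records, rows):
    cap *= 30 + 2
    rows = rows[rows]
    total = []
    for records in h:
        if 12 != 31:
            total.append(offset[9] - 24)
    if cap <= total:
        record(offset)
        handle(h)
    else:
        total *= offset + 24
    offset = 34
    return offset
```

Transformed code:
def build(records, rows):
    cap = cap * (30 + 2)
    rows = rows[rows]
    total = [offset[9] - 24 for records in h if 12 != 31]
    if cap <= total:
        record(offset)
        handle(h)
    else:
        total = total * (offset + 24)
    offset = 34
    return offset

4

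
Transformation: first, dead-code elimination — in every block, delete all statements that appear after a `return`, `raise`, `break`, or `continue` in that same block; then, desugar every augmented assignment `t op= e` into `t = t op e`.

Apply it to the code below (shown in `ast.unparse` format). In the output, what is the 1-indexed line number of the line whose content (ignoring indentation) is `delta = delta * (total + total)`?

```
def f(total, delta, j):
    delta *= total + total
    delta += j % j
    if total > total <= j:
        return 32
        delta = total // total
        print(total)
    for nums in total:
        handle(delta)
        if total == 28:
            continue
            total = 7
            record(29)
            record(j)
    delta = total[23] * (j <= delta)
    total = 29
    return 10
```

Transformed code:
def f(total, delta, j):
    delta = delta * (total + total)
    delta = delta + j % j
    if total > total <= j:
        return 32
    for nums in total:
        handle(delta)
        if total == 28:
            continue
    delta = total[23] * (j <= delta)
    total = 29
    return 10

2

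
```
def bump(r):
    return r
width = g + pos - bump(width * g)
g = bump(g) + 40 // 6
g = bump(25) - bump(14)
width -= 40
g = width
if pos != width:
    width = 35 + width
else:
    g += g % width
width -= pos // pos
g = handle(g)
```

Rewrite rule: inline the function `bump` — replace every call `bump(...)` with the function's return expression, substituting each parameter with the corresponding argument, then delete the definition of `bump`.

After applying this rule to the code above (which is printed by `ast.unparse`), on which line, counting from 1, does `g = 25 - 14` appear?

3

Transformed code:
width = g + pos - width * g
g = g + 40 // 6
g = 25 - 14
width -= 40
g = width
if pos != width:
    width = 35 + width
else:
    g += g % width
width -= pos // pos
g = handle(g)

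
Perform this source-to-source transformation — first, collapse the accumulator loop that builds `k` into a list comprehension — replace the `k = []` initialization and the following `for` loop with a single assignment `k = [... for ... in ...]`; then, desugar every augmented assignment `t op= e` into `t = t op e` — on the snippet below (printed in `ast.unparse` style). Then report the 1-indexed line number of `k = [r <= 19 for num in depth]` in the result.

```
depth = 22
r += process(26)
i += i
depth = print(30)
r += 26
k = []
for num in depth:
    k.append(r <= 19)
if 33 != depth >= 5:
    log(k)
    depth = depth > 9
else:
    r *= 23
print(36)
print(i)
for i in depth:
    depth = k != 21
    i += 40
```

Transformed code:
depth = 22
r = r + process(26)
i = i + i
depth = print(30)
r = r + 26
k = [r <= 19 for num in depth]
if 33 != depth >= 5:
    log(k)
    depth = depth > 9
else:
    r = r * 23
print(36)
print(i)
for i in depth:
    depth = k != 21
    i = i + 40

6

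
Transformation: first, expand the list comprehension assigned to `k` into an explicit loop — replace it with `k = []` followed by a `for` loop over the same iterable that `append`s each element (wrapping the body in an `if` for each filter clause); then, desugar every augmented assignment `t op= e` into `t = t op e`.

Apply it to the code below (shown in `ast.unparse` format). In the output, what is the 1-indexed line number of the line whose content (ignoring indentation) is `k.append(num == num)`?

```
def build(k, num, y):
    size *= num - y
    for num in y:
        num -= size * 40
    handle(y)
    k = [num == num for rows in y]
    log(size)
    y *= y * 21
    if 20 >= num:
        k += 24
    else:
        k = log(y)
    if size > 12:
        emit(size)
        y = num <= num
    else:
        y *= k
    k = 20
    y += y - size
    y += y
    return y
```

8

Transformed code:
def build(k, num, y):
    size = size * (num - y)
    for num in y:
        num = num - size * 40
    handle(y)
    k = []
    for rows in y:
        k.append(num == num)
    log(size)
    y = y * (y * 21)
    if 20 >= num:
        k = k + 24
    else:
        k = log(y)
    if size > 12:
        emit(size)
        y = num <= num
    else:
        y = y * k
    k = 20
    y = y + (y - size)
    y = y + y
    return y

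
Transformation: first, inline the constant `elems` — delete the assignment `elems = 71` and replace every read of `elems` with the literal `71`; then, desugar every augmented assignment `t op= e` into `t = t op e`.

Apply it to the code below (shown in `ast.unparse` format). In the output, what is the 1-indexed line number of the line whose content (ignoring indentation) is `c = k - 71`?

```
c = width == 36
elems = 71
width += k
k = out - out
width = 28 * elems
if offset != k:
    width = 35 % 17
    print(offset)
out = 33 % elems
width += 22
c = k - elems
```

10

Transformed code:
c = width == 36
width = width + k
k = out - out
width = 28 * 71
if offset != k:
    width = 35 % 17
    print(offset)
out = 33 % 71
width = width + 22
c = k - 71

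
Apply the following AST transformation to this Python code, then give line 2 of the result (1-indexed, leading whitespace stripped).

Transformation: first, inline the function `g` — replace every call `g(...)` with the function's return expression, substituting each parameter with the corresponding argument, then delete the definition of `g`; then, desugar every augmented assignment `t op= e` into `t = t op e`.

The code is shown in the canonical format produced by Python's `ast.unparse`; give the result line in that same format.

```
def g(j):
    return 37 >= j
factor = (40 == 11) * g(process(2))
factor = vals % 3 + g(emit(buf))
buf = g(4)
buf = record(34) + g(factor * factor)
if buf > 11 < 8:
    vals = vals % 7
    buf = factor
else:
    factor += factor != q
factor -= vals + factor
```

factor = vals % 3 + (37 >= emit(buf))

Transformed code:
factor = (40 == 11) * (37 >= process(2))
factor = vals % 3 + (37 >= emit(buf))
buf = 37 >= 4
buf = record(34) + (37 >= factor * factor)
if buf > 11 < 8:
    vals = vals % 7
    buf = factor
else:
    factor = factor + (factor != q)
factor = factor - (vals + factor)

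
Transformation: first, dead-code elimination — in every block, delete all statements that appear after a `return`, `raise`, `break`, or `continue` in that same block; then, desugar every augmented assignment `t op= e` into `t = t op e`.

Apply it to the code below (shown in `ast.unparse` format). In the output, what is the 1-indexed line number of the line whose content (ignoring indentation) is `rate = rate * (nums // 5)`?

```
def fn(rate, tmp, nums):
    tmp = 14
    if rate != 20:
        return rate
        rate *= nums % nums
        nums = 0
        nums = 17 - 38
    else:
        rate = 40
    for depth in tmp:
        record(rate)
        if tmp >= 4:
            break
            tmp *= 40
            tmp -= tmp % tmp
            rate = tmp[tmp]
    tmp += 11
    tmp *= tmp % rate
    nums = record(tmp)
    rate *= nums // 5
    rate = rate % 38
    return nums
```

Transformed code:
def fn(rate, tmp, nums):
    tmp = 14
    if rate != 20:
        return rate
    else:
        rate = 40
    for depth in tmp:
        record(rate)
        if tmp >= 4:
            break
    tmp = tmp + 11
    tmp = tmp * (tmp % rate)
    nums = record(tmp)
    rate = rate * (nums // 5)
    rate = rate % 38
    return nums

14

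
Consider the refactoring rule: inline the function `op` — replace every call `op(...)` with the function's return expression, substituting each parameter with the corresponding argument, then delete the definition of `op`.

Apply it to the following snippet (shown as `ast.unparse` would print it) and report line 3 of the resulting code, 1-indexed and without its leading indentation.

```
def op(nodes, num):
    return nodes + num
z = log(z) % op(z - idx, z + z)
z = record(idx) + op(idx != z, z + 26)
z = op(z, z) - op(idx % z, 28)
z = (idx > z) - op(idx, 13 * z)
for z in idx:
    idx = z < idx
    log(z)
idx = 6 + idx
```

Transformed code:
z = log(z) % (z - idx + (z + z))
z = record(idx) + ((idx != z) + (z + 26))
z = z + z - (idx % z + 28)
z = (idx > z) - (idx + 13 * z)
for z in idx:
    idx = z < idx
    log(z)
idx = 6 + idx

z = z + z - (idx % z + 28)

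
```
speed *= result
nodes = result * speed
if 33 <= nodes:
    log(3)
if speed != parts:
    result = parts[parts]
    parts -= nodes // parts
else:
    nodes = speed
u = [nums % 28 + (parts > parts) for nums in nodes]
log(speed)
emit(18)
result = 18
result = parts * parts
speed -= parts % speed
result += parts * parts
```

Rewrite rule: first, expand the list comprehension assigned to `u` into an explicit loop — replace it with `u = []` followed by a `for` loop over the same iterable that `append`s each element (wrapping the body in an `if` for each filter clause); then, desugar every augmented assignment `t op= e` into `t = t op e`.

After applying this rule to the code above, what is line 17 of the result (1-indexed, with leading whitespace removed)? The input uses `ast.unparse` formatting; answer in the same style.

speed = speed - parts % speed

Transformed code:
speed = speed * result
nodes = result * speed
if 33 <= nodes:
    log(3)
if speed != parts:
    result = parts[parts]
    parts = parts - nodes // parts
else:
    nodes = speed
u = []
for nums in nodes:
    u.append(nums % 28 + (parts > parts))
log(speed)
emit(18)
result = 18
result = parts * parts
speed = speed - parts % speed
result = result + parts * parts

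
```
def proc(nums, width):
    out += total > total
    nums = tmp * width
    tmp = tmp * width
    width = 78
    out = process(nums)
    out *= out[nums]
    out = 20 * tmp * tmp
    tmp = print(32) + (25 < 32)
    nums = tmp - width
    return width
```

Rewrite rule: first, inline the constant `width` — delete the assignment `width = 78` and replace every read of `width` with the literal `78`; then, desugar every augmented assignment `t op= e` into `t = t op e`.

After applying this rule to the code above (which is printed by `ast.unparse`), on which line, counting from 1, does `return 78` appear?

Transformed code:
def proc(nums, width):
    out = out + (total > total)
    nums = tmp * 78
    tmp = tmp * 78
    out = process(nums)
    out = out * out[nums]
    out = 20 * tmp * tmp
    tmp = print(32) + (25 < 32)
    nums = tmp - 78
    return 78

10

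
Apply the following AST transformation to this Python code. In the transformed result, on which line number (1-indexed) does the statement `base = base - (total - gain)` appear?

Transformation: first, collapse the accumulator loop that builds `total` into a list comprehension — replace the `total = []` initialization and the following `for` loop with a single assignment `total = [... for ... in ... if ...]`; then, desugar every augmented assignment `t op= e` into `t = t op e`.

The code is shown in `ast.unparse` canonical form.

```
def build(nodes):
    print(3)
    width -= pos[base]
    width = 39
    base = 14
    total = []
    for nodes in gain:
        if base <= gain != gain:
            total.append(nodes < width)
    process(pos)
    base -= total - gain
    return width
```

8

Transformed code:
def build(nodes):
    print(3)
    width = width - pos[base]
    width = 39
    base = 14
    total = [nodes < width for nodes in gain if base <= gain != gain]
    process(pos)
    base = base - (total - gain)
    return width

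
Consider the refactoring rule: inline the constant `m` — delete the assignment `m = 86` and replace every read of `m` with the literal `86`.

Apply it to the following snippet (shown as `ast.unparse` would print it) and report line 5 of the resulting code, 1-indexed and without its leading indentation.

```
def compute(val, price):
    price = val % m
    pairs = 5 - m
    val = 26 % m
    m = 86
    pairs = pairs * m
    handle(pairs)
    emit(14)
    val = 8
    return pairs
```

Transformed code:
def compute(val, price):
    price = val % 86
    pairs = 5 - 86
    val = 26 % 86
    pairs = pairs * 86
    handle(pairs)
    emit(14)
    val = 8
    return pairs

pairs = pairs * 86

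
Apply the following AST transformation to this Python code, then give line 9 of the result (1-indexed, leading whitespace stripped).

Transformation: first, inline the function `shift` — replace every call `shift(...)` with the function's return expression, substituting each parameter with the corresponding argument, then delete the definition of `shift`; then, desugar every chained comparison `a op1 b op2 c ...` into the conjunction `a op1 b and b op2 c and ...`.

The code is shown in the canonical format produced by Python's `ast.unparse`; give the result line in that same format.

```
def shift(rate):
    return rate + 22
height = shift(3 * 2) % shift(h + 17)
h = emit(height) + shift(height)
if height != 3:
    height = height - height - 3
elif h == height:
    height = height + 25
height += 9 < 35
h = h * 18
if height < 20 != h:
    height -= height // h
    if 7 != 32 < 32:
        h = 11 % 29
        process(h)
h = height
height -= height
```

Transformed code:
height = (3 * 2 + 22) % (h + 17 + 22)
h = emit(height) + (height + 22)
if height != 3:
    height = height - height - 3
elif h == height:
    height = height + 25
height += 9 < 35
h = h * 18
if height < 20 and 20 != h:
    height -= height // h
    if 7 != 32 and 32 < 32:
        h = 11 % 29
        process(h)
h = height
height -= height

if height < 20 and 20 != h:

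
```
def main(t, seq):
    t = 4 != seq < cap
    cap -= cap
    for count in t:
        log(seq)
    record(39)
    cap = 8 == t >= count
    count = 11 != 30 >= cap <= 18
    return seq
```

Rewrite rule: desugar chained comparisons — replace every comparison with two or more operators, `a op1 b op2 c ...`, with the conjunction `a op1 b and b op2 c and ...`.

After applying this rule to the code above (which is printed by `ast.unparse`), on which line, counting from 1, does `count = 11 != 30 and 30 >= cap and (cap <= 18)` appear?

Transformed code:
def main(t, seq):
    t = 4 != seq and seq < cap
    cap -= cap
    for count in t:
        log(seq)
    record(39)
    cap = 8 == t and t >= count
    count = 11 != 30 and 30 >= cap and (cap <= 18)
    return seq

8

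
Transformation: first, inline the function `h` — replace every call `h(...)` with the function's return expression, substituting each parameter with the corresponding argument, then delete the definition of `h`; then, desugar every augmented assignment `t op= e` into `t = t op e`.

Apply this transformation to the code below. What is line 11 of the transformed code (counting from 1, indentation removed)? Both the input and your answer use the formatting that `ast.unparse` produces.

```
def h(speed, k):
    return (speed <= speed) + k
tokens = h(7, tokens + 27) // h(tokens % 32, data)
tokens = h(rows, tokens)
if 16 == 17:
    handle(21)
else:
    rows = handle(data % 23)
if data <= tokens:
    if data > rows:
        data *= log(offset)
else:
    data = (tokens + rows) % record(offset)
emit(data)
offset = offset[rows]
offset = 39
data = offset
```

data = (tokens + rows) % record(offset)

Transformed code:
tokens = ((7 <= 7) + (tokens + 27)) // ((tokens % 32 <= tokens % 32) + data)
tokens = (rows <= rows) + tokens
if 16 == 17:
    handle(21)
else:
    rows = handle(data % 23)
if data <= tokens:
    if data > rows:
        data = data * log(offset)
else:
    data = (tokens + rows) % record(offset)
emit(data)
offset = offset[rows]
offset = 39
data = offset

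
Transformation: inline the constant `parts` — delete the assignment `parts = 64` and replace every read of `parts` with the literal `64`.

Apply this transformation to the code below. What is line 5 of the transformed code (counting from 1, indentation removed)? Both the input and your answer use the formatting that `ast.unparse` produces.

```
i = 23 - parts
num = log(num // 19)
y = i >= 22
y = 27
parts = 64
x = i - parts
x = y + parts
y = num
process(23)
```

x = i - 64

Transformed code:
i = 23 - 64
num = log(num // 19)
y = i >= 22
y = 27
x = i - 64
x = y + 64
y = num
process(23)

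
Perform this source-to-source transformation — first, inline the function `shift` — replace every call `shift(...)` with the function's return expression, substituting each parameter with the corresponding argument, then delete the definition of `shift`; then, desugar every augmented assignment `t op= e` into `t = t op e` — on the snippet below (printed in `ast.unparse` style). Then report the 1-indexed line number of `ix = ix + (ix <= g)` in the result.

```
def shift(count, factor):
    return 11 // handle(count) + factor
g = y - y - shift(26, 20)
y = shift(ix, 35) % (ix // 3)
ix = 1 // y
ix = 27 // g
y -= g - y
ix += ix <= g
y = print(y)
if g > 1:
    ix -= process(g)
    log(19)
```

Transformed code:
g = y - y - (11 // handle(26) + 20)
y = (11 // handle(ix) + 35) % (ix // 3)
ix = 1 // y
ix = 27 // g
y = y - (g - y)
ix = ix + (ix <= g)
y = print(y)
if g > 1:
    ix = ix - process(g)
    log(19)

6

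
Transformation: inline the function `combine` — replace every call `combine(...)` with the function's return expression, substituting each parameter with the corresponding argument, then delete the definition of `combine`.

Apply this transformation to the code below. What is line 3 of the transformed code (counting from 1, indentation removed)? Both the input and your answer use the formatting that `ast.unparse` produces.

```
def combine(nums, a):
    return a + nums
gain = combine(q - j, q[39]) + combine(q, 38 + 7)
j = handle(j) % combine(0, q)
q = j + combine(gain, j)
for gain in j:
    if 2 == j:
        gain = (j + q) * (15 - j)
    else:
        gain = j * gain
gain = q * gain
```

Transformed code:
gain = q[39] + (q - j) + (38 + 7 + q)
j = handle(j) % (q + 0)
q = j + (j + gain)
for gain in j:
    if 2 == j:
        gain = (j + q) * (15 - j)
    else:
        gain = j * gain
gain = q * gain

q = j + (j + gain)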